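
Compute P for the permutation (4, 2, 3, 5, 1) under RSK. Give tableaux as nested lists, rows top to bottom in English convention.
Insert 4: appended to row 1. P = [[4]].
Insert 2: 2 bumps 4 from row 1; 4 starts row 2. P = [[2], [4]].
Insert 3: appended to row 1. P = [[2, 3], [4]].
Insert 5: appended to row 1. P = [[2, 3, 5], [4]].
Insert 1: 1 bumps 2 from row 1; 2 bumps 4 from row 2; 4 starts row 3. P = [[1, 3, 5], [2], [4]].

So P = [[1, 3, 5], [2], [4]].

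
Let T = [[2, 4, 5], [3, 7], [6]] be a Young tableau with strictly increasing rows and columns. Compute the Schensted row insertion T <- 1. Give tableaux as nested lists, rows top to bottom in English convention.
In row 1, 1 replaces 2 (the leftmost entry greater than 1); 2 is bumped to row 2. In row 2, 2 replaces 3 (the leftmost entry greater than 2); 3 is bumped to row 3. In row 3, 3 replaces 6 (the leftmost entry greater than 3); 6 is bumped to row 4. 6 starts a new row 4. The new tableau is [[1, 4, 5], [2, 7], [3], [6]].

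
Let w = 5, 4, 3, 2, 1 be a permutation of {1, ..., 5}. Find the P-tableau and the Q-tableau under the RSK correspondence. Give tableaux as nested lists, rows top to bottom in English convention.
P = [[1], [2], [3], [4], [5]], Q = [[1], [2], [3], [4], [5]]

Insert each entry of the permutation into P by Schensted row insertion, recording in Q the position of each new cell.

After inserting 5: P = [[5]].
After inserting 4: P = [[4], [5]].
After inserting 3: P = [[3], [4], [5]].
After inserting 2: P = [[2], [3], [4], [5]].
After inserting 1: P = [[1], [2], [3], [4], [5]].

So P = [[1], [2], [3], [4], [5]], Q = [[1], [2], [3], [4], [5]].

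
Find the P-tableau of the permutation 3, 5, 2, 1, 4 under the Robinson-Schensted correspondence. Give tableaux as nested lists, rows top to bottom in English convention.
P = [[1, 4], [2, 5], [3]]

After inserting 3: P = [[3]].
After inserting 5: P = [[3, 5]].
After inserting 2: P = [[2, 5], [3]].
After inserting 1: P = [[1, 5], [2], [3]].
After inserting 4: P = [[1, 4], [2, 5], [3]].

So P = [[1, 4], [2, 5], [3]].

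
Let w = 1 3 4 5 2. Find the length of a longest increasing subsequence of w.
4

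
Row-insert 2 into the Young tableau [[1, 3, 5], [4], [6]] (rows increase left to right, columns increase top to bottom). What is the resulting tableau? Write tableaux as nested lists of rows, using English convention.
In row 1, 2 replaces 3 (the leftmost entry greater than 2); 3 is bumped to row 2. In row 2, 3 replaces 4 (the leftmost entry greater than 3); 4 is bumped to row 3. In row 3, 4 replaces 6 (the leftmost entry greater than 4); 6 is bumped to row 4. 6 starts a new row 4. The new tableau is [[1, 2, 5], [3], [4], [6]].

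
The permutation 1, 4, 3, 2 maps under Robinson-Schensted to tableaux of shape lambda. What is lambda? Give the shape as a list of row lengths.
Row-insert each entry into an empty tableau.

After inserting 1: P = [[1]].
After inserting 4: P = [[1, 4]].
After inserting 3: P = [[1, 3], [4]].
After inserting 2: P = [[1, 2], [3], [4]].

The final insertion tableau P = [[1, 2], [3], [4]] has shape [2, 1, 1].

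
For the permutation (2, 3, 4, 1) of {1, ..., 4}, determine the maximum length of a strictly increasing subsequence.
3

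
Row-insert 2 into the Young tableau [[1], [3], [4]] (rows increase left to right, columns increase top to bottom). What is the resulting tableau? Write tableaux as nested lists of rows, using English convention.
2 is larger than every entry of row 1, so it is appended to row 1. The new tableau is [[1, 2], [3], [4]].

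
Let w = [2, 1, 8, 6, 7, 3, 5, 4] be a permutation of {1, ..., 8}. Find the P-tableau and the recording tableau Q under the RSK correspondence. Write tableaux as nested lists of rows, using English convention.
P = [[1, 3, 4], [2, 5, 7], [6], [8]], Q = [[1, 3, 5], [2, 4, 7], [6], [8]]

Insert each entry of the permutation into P by Schensted row insertion, recording in Q the position of each new cell.

After inserting 2: P = [[2]].
After inserting 1: P = [[1], [2]].
After inserting 8: P = [[1, 8], [2]].
After inserting 6: P = [[1, 6], [2, 8]].
After inserting 7: P = [[1, 6, 7], [2, 8]].
After inserting 3: P = [[1, 3, 7], [2, 6], [8]].
After inserting 5: P = [[1, 3, 5], [2, 6, 7], [8]].
After inserting 4: P = [[1, 3, 4], [2, 5, 7], [6], [8]].

So P = [[1, 3, 4], [2, 5, 7], [6], [8]], Q = [[1, 3, 5], [2, 4, 7], [6], [8]].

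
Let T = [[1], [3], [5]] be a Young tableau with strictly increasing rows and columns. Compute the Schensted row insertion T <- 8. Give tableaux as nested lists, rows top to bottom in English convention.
[[1, 8], [3], [5]]

8 is larger than every entry of row 1, so it is appended to row 1. The new tableau is [[1, 8], [3], [5]].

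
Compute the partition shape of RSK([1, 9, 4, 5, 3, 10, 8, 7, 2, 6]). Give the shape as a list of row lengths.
Row-insert each entry into an empty tableau.

After inserting 1: P = [[1]].
After inserting 9: P = [[1, 9]].
After inserting 4: P = [[1, 4], [9]].
After inserting 5: P = [[1, 4, 5], [9]].
After inserting 3: P = [[1, 3, 5], [4], [9]].
After inserting 10: P = [[1, 3, 5, 10], [4], [9]].
After inserting 8: P = [[1, 3, 5, 8], [4, 10], [9]].
After inserting 7: P = [[1, 3, 5, 7], [4, 8], [9, 10]].
After inserting 2: P = [[1, 2, 5, 7], [3, 8], [4, 10], [9]].
After inserting 6: P = [[1, 2, 5, 6], [3, 7], [4, 8], [9, 10]].

The final insertion tableau P = [[1, 2, 5, 6], [3, 7], [4, 8], [9, 10]] has shape [4, 2, 2, 2].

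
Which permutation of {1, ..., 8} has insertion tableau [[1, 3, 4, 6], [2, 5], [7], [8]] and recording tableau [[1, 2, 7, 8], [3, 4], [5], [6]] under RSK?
2 8 1 7 5 3 4 6

Reverse the RSK construction: for i from n down to 1, find the cell of Q containing i, remove the entry at that cell from P, and reverse-bump it up through P; the value ejected from row 1 is w(i).

Step i=8: Q has 8 at row 1, column 4; remove that cell from P, ejecting 6. So w(8) = 6. P is now [[1, 3, 4], [2, 5], [7], [8]].
Step i=7: Q has 7 at row 1, column 3; remove that cell from P, ejecting 4. So w(7) = 4. P is now [[1, 3], [2, 5], [7], [8]].
Step i=6: Q has 6 at row 4, column 1; remove 8 from row 4 of P and reverse-bump: 8 enters row 3 and ejects 7; 7 enters row 2 and ejects 5; 5 enters row 1 and ejects 3. So w(6) = 3. P is now [[1, 5], [2, 7], [8]].
Step i=5: Q has 5 at row 3, column 1; remove 8 from row 3 of P and reverse-bump: 8 enters row 2 and ejects 7; 7 enters row 1 and ejects 5. So w(5) = 5. P is now [[1, 7], [2, 8]].
Step i=4: Q has 4 at row 2, column 2; remove 8 from row 2 of P and reverse-bump: 8 enters row 1 and ejects 7. So w(4) = 7. P is now [[1, 8], [2]].
Step i=3: Q has 3 at row 2, column 1; remove 2 from row 2 of P and reverse-bump: 2 enters row 1 and ejects 1. So w(3) = 1. P is now [[2, 8]].
Step i=2: Q has 2 at row 1, column 2; remove that cell from P, ejecting 8. So w(2) = 8. P is now [[2]].
Step i=1: Q has 1 at row 1, column 1; remove that cell from P, ejecting 2. So w(1) = 2. P is now [].

So w = 2 8 1 7 5 3 4 6.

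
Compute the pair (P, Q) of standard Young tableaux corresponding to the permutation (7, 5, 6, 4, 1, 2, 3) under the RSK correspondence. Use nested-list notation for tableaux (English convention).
P = [[1, 2, 3], [4, 6], [5], [7]], Q = [[1, 3, 7], [2, 6], [4], [5]]

Insert each entry of the permutation into P by Schensted row insertion, recording in Q the position of each new cell.

After inserting 7: P = [[7]].
After inserting 5: P = [[5], [7]].
After inserting 6: P = [[5, 6], [7]].
After inserting 4: P = [[4, 6], [5], [7]].
After inserting 1: P = [[1, 6], [4], [5], [7]].
After inserting 2: P = [[1, 2], [4, 6], [5], [7]].
After inserting 3: P = [[1, 2, 3], [4, 6], [5], [7]].

So P = [[1, 2, 3], [4, 6], [5], [7]], Q = [[1, 3, 7], [2, 6], [4], [5]].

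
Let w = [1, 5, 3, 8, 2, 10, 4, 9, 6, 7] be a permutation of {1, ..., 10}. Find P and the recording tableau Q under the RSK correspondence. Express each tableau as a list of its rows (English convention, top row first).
P = [[1, 2, 4, 6, 7], [3, 8, 9], [5, 10]], Q = [[1, 2, 4, 6, 10], [3, 7, 8], [5, 9]]

Insert each entry of the permutation into P by Schensted row insertion, recording in Q the position of each new cell.

Insert 1: appended to row 1. P = [[1]].
Insert 5: appended to row 1. P = [[1, 5]].
Insert 3: 3 bumps 5 from row 1; 5 starts row 2. P = [[1, 3], [5]].
Insert 8: appended to row 1. P = [[1, 3, 8], [5]].
Insert 2: 2 bumps 3 from row 1; 3 bumps 5 from row 2; 5 starts row 3. P = [[1, 2, 8], [3], [5]].
Insert 10: appended to row 1. P = [[1, 2, 8, 10], [3], [5]].
Insert 4: 4 bumps 8 from row 1; 8 appends to row 2. P = [[1, 2, 4, 10], [3, 8], [5]].
Insert 9: 9 bumps 10 from row 1; 10 appends to row 2. P = [[1, 2, 4, 9], [3, 8, 10], [5]].
Insert 6: 6 bumps 9 from row 1; 9 bumps 10 from row 2; 10 appends to row 3. P = [[1, 2, 4, 6], [3, 8, 9], [5, 10]].
Insert 7: appended to row 1. P = [[1, 2, 4, 6, 7], [3, 8, 9], [5, 10]].

So P = [[1, 2, 4, 6, 7], [3, 8, 9], [5, 10]], Q = [[1, 2, 4, 6, 10], [3, 7, 8], [5, 9]].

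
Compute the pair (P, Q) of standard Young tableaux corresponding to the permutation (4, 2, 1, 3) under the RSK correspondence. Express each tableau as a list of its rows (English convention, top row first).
P = [[1, 3], [2], [4]], Q = [[1, 4], [2], [3]]

Insert each entry of the permutation into P by Schensted row insertion, recording in Q the position of each new cell.

Insert 4: appended to row 1. P = [[4]].
Insert 2: 2 bumps 4 from row 1; 4 starts row 2. P = [[2], [4]].
Insert 1: 1 bumps 2 from row 1; 2 bumps 4 from row 2; 4 starts row 3. P = [[1], [2], [4]].
Insert 3: appended to row 1. P = [[1, 3], [2], [4]].

So P = [[1, 3], [2], [4]], Q = [[1, 4], [2], [3]].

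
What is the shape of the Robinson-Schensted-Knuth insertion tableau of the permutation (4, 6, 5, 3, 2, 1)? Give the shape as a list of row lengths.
Row-insert each entry into an empty tableau.

After inserting 4: P = [[4]].
After inserting 6: P = [[4, 6]].
After inserting 5: P = [[4, 5], [6]].
After inserting 3: P = [[3, 5], [4], [6]].
After inserting 2: P = [[2, 5], [3], [4], [6]].
After inserting 1: P = [[1, 5], [2], [3], [4], [6]].

The final insertion tableau P = [[1, 5], [2], [3], [4], [6]] has shape [2, 1, 1, 1, 1].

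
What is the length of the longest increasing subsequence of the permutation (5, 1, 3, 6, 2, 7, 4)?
4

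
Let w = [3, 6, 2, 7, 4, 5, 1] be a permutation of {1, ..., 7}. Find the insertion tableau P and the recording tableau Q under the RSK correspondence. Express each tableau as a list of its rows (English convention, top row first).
Insert each entry of the permutation into P by Schensted row insertion, recording in Q the position of each new cell.

Insert 3: appended to row 1. P = [[3]].
Insert 6: appended to row 1. P = [[3, 6]].
Insert 2: 2 bumps 3 from row 1; 3 starts row 2. P = [[2, 6], [3]].
Insert 7: appended to row 1. P = [[2, 6, 7], [3]].
Insert 4: 4 bumps 6 from row 1; 6 appends to row 2. P = [[2, 4, 7], [3, 6]].
Insert 5: 5 bumps 7 from row 1; 7 appends to row 2. P = [[2, 4, 5], [3, 6, 7]].
Insert 1: 1 bumps 2 from row 1; 2 bumps 3 from row 2; 3 starts row 3. P = [[1, 4, 5], [2, 6, 7], [3]].

So P = [[1, 4, 5], [2, 6, 7], [3]], Q = [[1, 2, 4], [3, 5, 6], [7]].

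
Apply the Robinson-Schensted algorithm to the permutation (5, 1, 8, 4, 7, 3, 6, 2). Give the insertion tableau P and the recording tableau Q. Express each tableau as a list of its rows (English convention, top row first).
Insert each entry of the permutation into P by Schensted row insertion, recording in Q the position of each new cell.

After inserting 5: P = [[5]].
After inserting 1: P = [[1], [5]].
After inserting 8: P = [[1, 8], [5]].
After inserting 4: P = [[1, 4], [5, 8]].
After inserting 7: P = [[1, 4, 7], [5, 8]].
After inserting 3: P = [[1, 3, 7], [4, 8], [5]].
After inserting 6: P = [[1, 3, 6], [4, 7], [5, 8]].
After inserting 2: P = [[1, 2, 6], [3, 7], [4, 8], [5]].

So P = [[1, 2, 6], [3, 7], [4, 8], [5]], Q = [[1, 3, 5], [2, 4], [6, 7], [8]].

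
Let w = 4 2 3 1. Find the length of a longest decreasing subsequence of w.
3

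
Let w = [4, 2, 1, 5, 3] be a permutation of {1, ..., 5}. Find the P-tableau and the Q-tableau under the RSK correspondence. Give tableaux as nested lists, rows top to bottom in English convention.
Insert each entry of the permutation into P by Schensted row insertion, recording in Q the position of each new cell.

Insert 4: appended to row 1. P = [[4]], Q = [[1]].
Insert 2: 2 bumps 4 from row 1; 4 starts row 2. P = [[2], [4]], Q = [[1], [2]].
Insert 1: 1 bumps 2 from row 1; 2 bumps 4 from row 2; 4 starts row 3. P = [[1], [2], [4]], Q = [[1], [2], [3]].
Insert 5: appended to row 1. P = [[1, 5], [2], [4]], Q = [[1, 4], [2], [3]].
Insert 3: 3 bumps 5 from row 1; 5 appends to row 2. P = [[1, 3], [2, 5], [4]], Q = [[1, 4], [2, 5], [3]].

So P = [[1, 3], [2, 5], [4]], Q = [[1, 4], [2, 5], [3]].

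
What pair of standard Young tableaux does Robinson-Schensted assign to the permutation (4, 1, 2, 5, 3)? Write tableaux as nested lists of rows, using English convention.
P = [[1, 2, 3], [4, 5]], Q = [[1, 3, 4], [2, 5]]

Insert each entry of the permutation into P by Schensted row insertion, recording in Q the position of each new cell.

After inserting 4: P = [[4]].
After inserting 1: P = [[1], [4]].
After inserting 2: P = [[1, 2], [4]].
After inserting 5: P = [[1, 2, 5], [4]].
After inserting 3: P = [[1, 2, 3], [4, 5]].

So P = [[1, 2, 3], [4, 5]], Q = [[1, 3, 4], [2, 5]].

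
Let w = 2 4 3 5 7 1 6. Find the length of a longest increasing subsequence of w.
4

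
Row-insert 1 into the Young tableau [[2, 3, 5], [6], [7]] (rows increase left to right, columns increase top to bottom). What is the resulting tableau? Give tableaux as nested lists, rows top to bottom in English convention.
[[1, 3, 5], [2], [6], [7]]

In row 1, 1 replaces 2 (the leftmost entry greater than 1); 2 is bumped to row 2. In row 2, 2 replaces 6 (the leftmost entry greater than 2); 6 is bumped to row 3. In row 3, 6 replaces 7 (the leftmost entry greater than 6); 7 is bumped to row 4. 7 starts a new row 4. The new tableau is [[1, 3, 5], [2], [6], [7]].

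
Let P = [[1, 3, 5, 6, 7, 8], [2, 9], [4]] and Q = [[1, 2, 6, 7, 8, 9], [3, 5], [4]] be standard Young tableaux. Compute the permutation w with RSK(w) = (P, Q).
4 9 2 1 3 5 6 7 8

Reverse the RSK construction: for i from n down to 1, find the cell of Q containing i, remove the entry at that cell from P, and reverse-bump it up through P; the value ejected from row 1 is w(i).

Step i=9: Q has 9 at row 1, column 6; remove that cell from P, ejecting 8. So w(9) = 8. P is now [[1, 3, 5, 6, 7], [2, 9], [4]].
Step i=8: Q has 8 at row 1, column 5; remove that cell from P, ejecting 7. So w(8) = 7. P is now [[1, 3, 5, 6], [2, 9], [4]].
Step i=7: Q has 7 at row 1, column 4; remove that cell from P, ejecting 6. So w(7) = 6. P is now [[1, 3, 5], [2, 9], [4]].
Step i=6: Q has 6 at row 1, column 3; remove that cell from P, ejecting 5. So w(6) = 5. P is now [[1, 3], [2, 9], [4]].
Step i=5: Q has 5 at row 2, column 2; remove 9 from row 2 of P and reverse-bump: 9 enters row 1 and ejects 3. So w(5) = 3. P is now [[1, 9], [2], [4]].
Step i=4: Q has 4 at row 3, column 1; remove 4 from row 3 of P and reverse-bump: 4 enters row 2 and ejects 2; 2 enters row 1 and ejects 1. So w(4) = 1. P is now [[2, 9], [4]].
Step i=3: Q has 3 at row 2, column 1; remove 4 from row 2 of P and reverse-bump: 4 enters row 1 and ejects 2. So w(3) = 2. P is now [[4, 9]].
Step i=2: Q has 2 at row 1, column 2; remove that cell from P, ejecting 9. So w(2) = 9. P is now [[4]].
Step i=1: Q has 1 at row 1, column 1; remove that cell from P, ejecting 4. So w(1) = 4. P is now [].

So w = 4 9 2 1 3 5 6 7 8.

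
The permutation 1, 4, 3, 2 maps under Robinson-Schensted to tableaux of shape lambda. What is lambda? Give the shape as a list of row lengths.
Row-insert each entry into an empty tableau.

After inserting 1: P = [[1]].
After inserting 4: P = [[1, 4]].
After inserting 3: P = [[1, 3], [4]].
After inserting 2: P = [[1, 2], [3], [4]].

The final insertion tableau P = [[1, 2], [3], [4]] has shape [2, 1, 1].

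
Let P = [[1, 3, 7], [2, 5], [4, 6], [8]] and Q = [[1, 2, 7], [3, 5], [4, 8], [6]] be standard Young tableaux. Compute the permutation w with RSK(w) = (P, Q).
Reverse RSK: for i = n, n-1, ..., 1, locate i in Q, remove the corresponding corner cell from P, and reverse-bump its entry up through P; the value ejected from row 1 is w(i).

So w = 4 8 6 2 5 1 7 3.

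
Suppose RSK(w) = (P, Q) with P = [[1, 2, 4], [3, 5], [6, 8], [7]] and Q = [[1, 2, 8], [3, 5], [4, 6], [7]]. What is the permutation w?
7 8 3 1 6 5 2 4

Reverse the RSK construction: for i from n down to 1, find the cell of Q containing i, remove the entry at that cell from P, and reverse-bump it up through P; the value ejected from row 1 is w(i).

Step i=8: Q has 8 at row 1, column 3; remove that cell from P, ejecting 4. So w(8) = 4. P is now [[1, 2], [3, 5], [6, 8], [7]].
Step i=7: Q has 7 at row 4, column 1; remove 7 from row 4 of P and reverse-bump: 7 enters row 3 and ejects 6; 6 enters row 2 and ejects 5; 5 enters row 1 and ejects 2. So w(7) = 2. P is now [[1, 5], [3, 6], [7, 8]].
Step i=6: Q has 6 at row 3, column 2; remove 8 from row 3 of P and reverse-bump: 8 enters row 2 and ejects 6; 6 enters row 1 and ejects 5. So w(6) = 5. P is now [[1, 6], [3, 8], [7]].
Step i=5: Q has 5 at row 2, column 2; remove 8 from row 2 of P and reverse-bump: 8 enters row 1 and ejects 6. So w(5) = 6. P is now [[1, 8], [3], [7]].
Step i=4: Q has 4 at row 3, column 1; remove 7 from row 3 of P and reverse-bump: 7 enters row 2 and ejects 3; 3 enters row 1 and ejects 1. So w(4) = 1. P is now [[3, 8], [7]].
Step i=3: Q has 3 at row 2, column 1; remove 7 from row 2 of P and reverse-bump: 7 enters row 1 and ejects 3. So w(3) = 3. P is now [[7, 8]].
Step i=2: Q has 2 at row 1, column 2; remove that cell from P, ejecting 8. So w(2) = 8. P is now [[7]].
Step i=1: Q has 1 at row 1, column 1; remove that cell from P, ejecting 7. So w(1) = 7. P is now [].

So w = 7 8 3 1 6 5 2 4.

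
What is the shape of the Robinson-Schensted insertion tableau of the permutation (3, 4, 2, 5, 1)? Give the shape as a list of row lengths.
Row-insert each entry into an empty tableau.

After inserting 3: P = [[3]].
After inserting 4: P = [[3, 4]].
After inserting 2: P = [[2, 4], [3]].
After inserting 5: P = [[2, 4, 5], [3]].
After inserting 1: P = [[1, 4, 5], [2], [3]].

The final insertion tableau P = [[1, 4, 5], [2], [3]] has shape [3, 1, 1].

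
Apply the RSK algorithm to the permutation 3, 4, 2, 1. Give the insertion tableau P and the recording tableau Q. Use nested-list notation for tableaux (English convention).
P = [[1, 4], [2], [3]], Q = [[1, 2], [3], [4]]

Insert each entry of the permutation into P by Schensted row insertion, recording in Q the position of each new cell.

After inserting 3: P = [[3]].
After inserting 4: P = [[3, 4]].
After inserting 2: P = [[2, 4], [3]].
After inserting 1: P = [[1, 4], [2], [3]].

So P = [[1, 4], [2], [3]], Q = [[1, 2], [3], [4]].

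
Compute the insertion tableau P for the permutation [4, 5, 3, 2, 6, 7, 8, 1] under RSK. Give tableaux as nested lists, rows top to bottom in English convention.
Insert 4: appended to row 1. P = [[4]].
Insert 5: appended to row 1. P = [[4, 5]].
Insert 3: 3 bumps 4 from row 1; 4 starts row 2. P = [[3, 5], [4]].
Insert 2: 2 bumps 3 from row 1; 3 bumps 4 from row 2; 4 starts row 3. P = [[2, 5], [3], [4]].
Insert 6: appended to row 1. P = [[2, 5, 6], [3], [4]].
Insert 7: appended to row 1. P = [[2, 5, 6, 7], [3], [4]].
Insert 8: appended to row 1. P = [[2, 5, 6, 7, 8], [3], [4]].
Insert 1: 1 bumps 2 from row 1; 2 bumps 3 from row 2; 3 bumps 4 from row 3; 4 starts row 4. P = [[1, 5, 6, 7, 8], [2], [3], [4]].

So P = [[1, 5, 6, 7, 8], [2], [3], [4]].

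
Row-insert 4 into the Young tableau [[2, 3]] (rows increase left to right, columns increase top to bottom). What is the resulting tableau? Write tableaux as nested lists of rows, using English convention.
[[2, 3, 4]]

4 is larger than every entry of row 1, so it is appended to row 1. The new tableau is [[2, 3, 4]].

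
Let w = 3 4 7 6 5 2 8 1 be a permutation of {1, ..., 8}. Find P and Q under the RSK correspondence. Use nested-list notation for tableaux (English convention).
P = [[1, 4, 5, 8], [2], [3], [6], [7]], Q = [[1, 2, 3, 7], [4], [5], [6], [8]]

Insert each entry of the permutation into P by Schensted row insertion, recording in Q the position of each new cell.

Insert 3: appended to row 1. P = [[3]].
Insert 4: appended to row 1. P = [[3, 4]].
Insert 7: appended to row 1. P = [[3, 4, 7]].
Insert 6: 6 bumps 7 from row 1; 7 starts row 2. P = [[3, 4, 6], [7]].
Insert 5: 5 bumps 6 from row 1; 6 bumps 7 from row 2; 7 starts row 3. P = [[3, 4, 5], [6], [7]].
Insert 2: 2 bumps 3 from row 1; 3 bumps 6 from row 2; 6 bumps 7 from row 3; 7 starts row 4. P = [[2, 4, 5], [3], [6], [7]].
Insert 8: appended to row 1. P = [[2, 4, 5, 8], [3], [6], [7]].
Insert 1: 1 bumps 2 from row 1; 2 bumps 3 from row 2; 3 bumps 6 from row 3; 6 bumps 7 from row 4; 7 starts row 5. P = [[1, 4, 5, 8], [2], [3], [6], [7]].

So P = [[1, 4, 5, 8], [2], [3], [6], [7]], Q = [[1, 2, 3, 7], [4], [5], [6], [8]].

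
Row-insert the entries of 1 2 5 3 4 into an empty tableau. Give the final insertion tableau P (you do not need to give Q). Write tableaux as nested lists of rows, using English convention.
P = [[1, 2, 3, 4], [5]]

Insert 1: appended to row 1. P = [[1]].
Insert 2: appended to row 1. P = [[1, 2]].
Insert 5: appended to row 1. P = [[1, 2, 5]].
Insert 3: 3 bumps 5 from row 1; 5 starts row 2. P = [[1, 2, 3], [5]].
Insert 4: appended to row 1. P = [[1, 2, 3, 4], [5]].

So P = [[1, 2, 3, 4], [5]].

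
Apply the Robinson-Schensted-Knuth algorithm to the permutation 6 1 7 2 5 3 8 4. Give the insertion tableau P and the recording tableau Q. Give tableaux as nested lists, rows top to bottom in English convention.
Insert each entry of the permutation into P by Schensted row insertion, recording in Q the position of each new cell.

Insert 6: appended to row 1. P = [[6]], Q = [[1]].
Insert 1: 1 bumps 6 from row 1; 6 starts row 2. P = [[1], [6]], Q = [[1], [2]].
Insert 7: appended to row 1. P = [[1, 7], [6]], Q = [[1, 3], [2]].
Insert 2: 2 bumps 7 from row 1; 7 appends to row 2. P = [[1, 2], [6, 7]], Q = [[1, 3], [2, 4]].
Insert 5: appended to row 1. P = [[1, 2, 5], [6, 7]], Q = [[1, 3, 5], [2, 4]].
Insert 3: 3 bumps 5 from row 1; 5 bumps 6 from row 2; 6 starts row 3. P = [[1, 2, 3], [5, 7], [6]], Q = [[1, 3, 5], [2, 4], [6]].
Insert 8: appended to row 1. P = [[1, 2, 3, 8], [5, 7], [6]], Q = [[1, 3, 5, 7], [2, 4], [6]].
Insert 4: 4 bumps 8 from row 1; 8 appends to row 2. P = [[1, 2, 3, 4], [5, 7, 8], [6]], Q = [[1, 3, 5, 7], [2, 4, 8], [6]].

So P = [[1, 2, 3, 4], [5, 7, 8], [6]], Q = [[1, 3, 5, 7], [2, 4, 8], [6]].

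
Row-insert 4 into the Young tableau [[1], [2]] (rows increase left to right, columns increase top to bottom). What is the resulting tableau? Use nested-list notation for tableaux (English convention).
4 is larger than every entry of row 1, so it is appended to row 1. The new tableau is [[1, 4], [2]].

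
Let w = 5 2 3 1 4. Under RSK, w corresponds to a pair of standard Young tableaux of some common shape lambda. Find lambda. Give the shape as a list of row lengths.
RSK row insertion gives P = [[1, 3, 4], [2], [5]], which has shape [3, 1, 1].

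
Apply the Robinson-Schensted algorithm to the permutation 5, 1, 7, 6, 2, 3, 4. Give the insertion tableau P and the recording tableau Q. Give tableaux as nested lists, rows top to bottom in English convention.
P = [[1, 2, 3, 4], [5, 6], [7]], Q = [[1, 3, 6, 7], [2, 4], [5]]

Insert each entry of the permutation into P by Schensted row insertion, recording in Q the position of each new cell.

Insert 5: appended to row 1. P = [[5]], Q = [[1]].
Insert 1: 1 bumps 5 from row 1; 5 starts row 2. P = [[1], [5]], Q = [[1], [2]].
Insert 7: appended to row 1. P = [[1, 7], [5]], Q = [[1, 3], [2]].
Insert 6: 6 bumps 7 from row 1; 7 appends to row 2. P = [[1, 6], [5, 7]], Q = [[1, 3], [2, 4]].
Insert 2: 2 bumps 6 from row 1; 6 bumps 7 from row 2; 7 starts row 3. P = [[1, 2], [5, 6], [7]], Q = [[1, 3], [2, 4], [5]].
Insert 3: appended to row 1. P = [[1, 2, 3], [5, 6], [7]], Q = [[1, 3, 6], [2, 4], [5]].
Insert 4: appended to row 1. P = [[1, 2, 3, 4], [5, 6], [7]], Q = [[1, 3, 6, 7], [2, 4], [5]].

So P = [[1, 2, 3, 4], [5, 6], [7]], Q = [[1, 3, 6, 7], [2, 4], [5]].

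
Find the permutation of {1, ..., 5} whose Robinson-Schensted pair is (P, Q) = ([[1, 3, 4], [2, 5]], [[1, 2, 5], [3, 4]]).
Reverse the RSK construction: for i from n down to 1, find the cell of Q containing i, remove the entry at that cell from P, and reverse-bump it up through P; the value ejected from row 1 is w(i).

Step i=5: Q has 5 at row 1, column 3; remove that cell from P, ejecting 4. So w(5) = 4. P is now [[1, 3], [2, 5]].
Step i=4: Q has 4 at row 2, column 2; remove 5 from row 2 of P and reverse-bump: 5 enters row 1 and ejects 3. So w(4) = 3. P is now [[1, 5], [2]].
Step i=3: Q has 3 at row 2, column 1; remove 2 from row 2 of P and reverse-bump: 2 enters row 1 and ejects 1. So w(3) = 1. P is now [[2, 5]].
Step i=2: Q has 2 at row 1, column 2; remove that cell from P, ejecting 5. So w(2) = 5. P is now [[2]].
Step i=1: Q has 1 at row 1, column 1; remove that cell from P, ejecting 2. So w(1) = 2. P is now [].

So w = 2 5 1 3 4.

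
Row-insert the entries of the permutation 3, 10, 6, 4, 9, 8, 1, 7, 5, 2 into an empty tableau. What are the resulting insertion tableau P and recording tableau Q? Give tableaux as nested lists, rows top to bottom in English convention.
Insert each entry of the permutation into P by Schensted row insertion, recording in Q the position of each new cell.

Insert 3: appended to row 1. P = [[3]], Q = [[1]].
Insert 10: appended to row 1. P = [[3, 10]], Q = [[1, 2]].
Insert 6: 6 bumps 10 from row 1; 10 starts row 2. P = [[3, 6], [10]], Q = [[1, 2], [3]].
Insert 4: 4 bumps 6 from row 1; 6 bumps 10 from row 2; 10 starts row 3. P = [[3, 4], [6], [10]], Q = [[1, 2], [3], [4]].
Insert 9: appended to row 1. P = [[3, 4, 9], [6], [10]], Q = [[1, 2, 5], [3], [4]].
Insert 8: 8 bumps 9 from row 1; 9 appends to row 2. P = [[3, 4, 8], [6, 9], [10]], Q = [[1, 2, 5], [3, 6], [4]].
Insert 1: 1 bumps 3 from row 1; 3 bumps 6 from row 2; 6 bumps 10 from row 3; 10 starts row 4. P = [[1, 4, 8], [3, 9], [6], [10]], Q = [[1, 2, 5], [3, 6], [4], [7]].
Insert 7: 7 bumps 8 from row 1; 8 bumps 9 from row 2; 9 appends to row 3. P = [[1, 4, 7], [3, 8], [6, 9], [10]], Q = [[1, 2, 5], [3, 6], [4, 8], [7]].
Insert 5: 5 bumps 7 from row 1; 7 bumps 8 from row 2; 8 bumps 9 from row 3; 9 bumps 10 from row 4; 10 starts row 5. P = [[1, 4, 5], [3, 7], [6, 8], [9], [10]], Q = [[1, 2, 5], [3, 6], [4, 8], [7], [9]].
Insert 2: 2 bumps 4 from row 1; 4 bumps 7 from row 2; 7 bumps 8 from row 3; 8 bumps 9 from row 4; 9 bumps 10 from row 5; 10 starts row 6. P = [[1, 2, 5], [3, 4], [6, 7], [8], [9], [10]], Q = [[1, 2, 5], [3, 6], [4, 8], [7], [9], [10]].

So P = [[1, 2, 5], [3, 4], [6, 7], [8], [9], [10]], Q = [[1, 2, 5], [3, 6], [4, 8], [7], [9], [10]].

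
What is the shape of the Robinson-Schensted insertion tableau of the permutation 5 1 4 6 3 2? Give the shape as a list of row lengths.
[3, 1, 1, 1]

Row-insert each entry into an empty tableau.

After inserting 5: P = [[5]].
After inserting 1: P = [[1], [5]].
After inserting 4: P = [[1, 4], [5]].
After inserting 6: P = [[1, 4, 6], [5]].
After inserting 3: P = [[1, 3, 6], [4], [5]].
After inserting 2: P = [[1, 2, 6], [3], [4], [5]].

The final insertion tableau P = [[1, 2, 6], [3], [4], [5]] has shape [3, 1, 1, 1].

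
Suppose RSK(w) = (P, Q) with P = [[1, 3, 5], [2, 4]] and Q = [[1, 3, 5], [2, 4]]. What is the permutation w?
Reverse RSK: for i = n, n-1, ..., 1, locate i in Q, remove the corresponding corner cell from P, and reverse-bump its entry up through P; the value ejected from row 1 is w(i).

So w = 2 1 4 3 5.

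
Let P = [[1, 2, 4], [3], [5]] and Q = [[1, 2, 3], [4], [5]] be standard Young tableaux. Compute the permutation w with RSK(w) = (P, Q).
1 3 5 4 2

Reverse RSK: for i = n, n-1, ..., 1, locate i in Q, remove the corresponding corner cell from P, and reverse-bump its entry up through P; the value ejected from row 1 is w(i).

So w = 1 3 5 4 2.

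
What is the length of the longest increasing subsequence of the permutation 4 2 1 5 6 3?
3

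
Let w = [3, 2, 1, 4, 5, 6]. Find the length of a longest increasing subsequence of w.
4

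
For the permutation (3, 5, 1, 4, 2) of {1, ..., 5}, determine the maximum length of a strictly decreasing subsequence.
3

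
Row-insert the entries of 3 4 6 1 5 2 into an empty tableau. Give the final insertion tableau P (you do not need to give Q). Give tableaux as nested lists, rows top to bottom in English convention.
P = [[1, 2, 5], [3, 4], [6]]

Insert 3: appended to row 1. P = [[3]].
Insert 4: appended to row 1. P = [[3, 4]].
Insert 6: appended to row 1. P = [[3, 4, 6]].
Insert 1: 1 bumps 3 from row 1; 3 starts row 2. P = [[1, 4, 6], [3]].
Insert 5: 5 bumps 6 from row 1; 6 appends to row 2. P = [[1, 4, 5], [3, 6]].
Insert 2: 2 bumps 4 from row 1; 4 bumps 6 from row 2; 6 starts row 3. P = [[1, 2, 5], [3, 4], [6]].

So P = [[1, 2, 5], [3, 4], [6]].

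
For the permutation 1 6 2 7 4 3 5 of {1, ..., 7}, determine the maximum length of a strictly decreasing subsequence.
3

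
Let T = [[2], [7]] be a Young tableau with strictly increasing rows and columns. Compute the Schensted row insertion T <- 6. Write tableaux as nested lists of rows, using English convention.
6 is larger than every entry of row 1, so it is appended to row 1. The new tableau is [[2, 6], [7]].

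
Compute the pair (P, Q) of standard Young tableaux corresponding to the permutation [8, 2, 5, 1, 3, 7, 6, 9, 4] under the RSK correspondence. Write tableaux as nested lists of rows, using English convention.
P = [[1, 3, 4, 9], [2, 5, 6], [7], [8]], Q = [[1, 3, 6, 8], [2, 5, 7], [4], [9]]

Insert each entry of the permutation into P by Schensted row insertion, recording in Q the position of each new cell.

Insert 8: appended to row 1. P = [[8]], Q = [[1]].
Insert 2: 2 bumps 8 from row 1; 8 starts row 2. P = [[2], [8]], Q = [[1], [2]].
Insert 5: appended to row 1. P = [[2, 5], [8]], Q = [[1, 3], [2]].
Insert 1: 1 bumps 2 from row 1; 2 bumps 8 from row 2; 8 starts row 3. P = [[1, 5], [2], [8]], Q = [[1, 3], [2], [4]].
Insert 3: 3 bumps 5 from row 1; 5 appends to row 2. P = [[1, 3], [2, 5], [8]], Q = [[1, 3], [2, 5], [4]].
Insert 7: appended to row 1. P = [[1, 3, 7], [2, 5], [8]], Q = [[1, 3, 6], [2, 5], [4]].
Insert 6: 6 bumps 7 from row 1; 7 appends to row 2. P = [[1, 3, 6], [2, 5, 7], [8]], Q = [[1, 3, 6], [2, 5, 7], [4]].
Insert 9: appended to row 1. P = [[1, 3, 6, 9], [2, 5, 7], [8]], Q = [[1, 3, 6, 8], [2, 5, 7], [4]].
Insert 4: 4 bumps 6 from row 1; 6 bumps 7 from row 2; 7 bumps 8 from row 3; 8 starts row 4. P = [[1, 3, 4, 9], [2, 5, 6], [7], [8]], Q = [[1, 3, 6, 8], [2, 5, 7], [4], [9]].

So P = [[1, 3, 4, 9], [2, 5, 6], [7], [8]], Q = [[1, 3, 6, 8], [2, 5, 7], [4], [9]].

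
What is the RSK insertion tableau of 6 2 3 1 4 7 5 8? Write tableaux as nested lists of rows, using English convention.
P = [[1, 3, 4, 5, 8], [2, 7], [6]]

Insert 6: appended to row 1. P = [[6]].
Insert 2: 2 bumps 6 from row 1; 6 starts row 2. P = [[2], [6]].
Insert 3: appended to row 1. P = [[2, 3], [6]].
Insert 1: 1 bumps 2 from row 1; 2 bumps 6 from row 2; 6 starts row 3. P = [[1, 3], [2], [6]].
Insert 4: appended to row 1. P = [[1, 3, 4], [2], [6]].
Insert 7: appended to row 1. P = [[1, 3, 4, 7], [2], [6]].
Insert 5: 5 bumps 7 from row 1; 7 appends to row 2. P = [[1, 3, 4, 5], [2, 7], [6]].
Insert 8: appended to row 1. P = [[1, 3, 4, 5, 8], [2, 7], [6]].

So P = [[1, 3, 4, 5, 8], [2, 7], [6]].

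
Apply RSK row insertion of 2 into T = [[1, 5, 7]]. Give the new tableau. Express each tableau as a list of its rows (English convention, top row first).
In row 1, 2 replaces 5 (the leftmost entry greater than 2); 5 is bumped to row 2. 5 starts a new row 2. The new tableau is [[1, 2, 7], [5]].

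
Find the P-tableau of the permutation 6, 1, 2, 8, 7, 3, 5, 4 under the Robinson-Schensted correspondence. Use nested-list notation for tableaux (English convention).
Insert 6: appended to row 1. P = [[6]].
Insert 1: 1 bumps 6 from row 1; 6 starts row 2. P = [[1], [6]].
Insert 2: appended to row 1. P = [[1, 2], [6]].
Insert 8: appended to row 1. P = [[1, 2, 8], [6]].
Insert 7: 7 bumps 8 from row 1; 8 appends to row 2. P = [[1, 2, 7], [6, 8]].
Insert 3: 3 bumps 7 from row 1; 7 bumps 8 from row 2; 8 starts row 3. P = [[1, 2, 3], [6, 7], [8]].
Insert 5: appended to row 1. P = [[1, 2, 3, 5], [6, 7], [8]].
Insert 4: 4 bumps 5 from row 1; 5 bumps 6 from row 2; 6 bumps 8 from row 3; 8 starts row 4. P = [[1, 2, 3, 4], [5, 7], [6], [8]].

So P = [[1, 2, 3, 4], [5, 7], [6], [8]].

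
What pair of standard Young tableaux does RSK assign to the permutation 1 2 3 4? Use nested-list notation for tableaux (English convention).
P = [[1, 2, 3, 4]], Q = [[1, 2, 3, 4]]

Insert each entry of the permutation into P by Schensted row insertion, recording in Q the position of each new cell.

Insert 1: appended to row 1. P = [[1]].
Insert 2: appended to row 1. P = [[1, 2]].
Insert 3: appended to row 1. P = [[1, 2, 3]].
Insert 4: appended to row 1. P = [[1, 2, 3, 4]].

So P = [[1, 2, 3, 4]], Q = [[1, 2, 3, 4]].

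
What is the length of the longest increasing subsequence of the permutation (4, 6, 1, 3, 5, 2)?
3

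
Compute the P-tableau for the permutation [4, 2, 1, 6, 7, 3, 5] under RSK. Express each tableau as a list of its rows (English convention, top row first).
Insert 4: appended to row 1. P = [[4]].
Insert 2: 2 bumps 4 from row 1; 4 starts row 2. P = [[2], [4]].
Insert 1: 1 bumps 2 from row 1; 2 bumps 4 from row 2; 4 starts row 3. P = [[1], [2], [4]].
Insert 6: appended to row 1. P = [[1, 6], [2], [4]].
Insert 7: appended to row 1. P = [[1, 6, 7], [2], [4]].
Insert 3: 3 bumps 6 from row 1; 6 appends to row 2. P = [[1, 3, 7], [2, 6], [4]].
Insert 5: 5 bumps 7 from row 1; 7 appends to row 2. P = [[1, 3, 5], [2, 6, 7], [4]].

So P = [[1, 3, 5], [2, 6, 7], [4]].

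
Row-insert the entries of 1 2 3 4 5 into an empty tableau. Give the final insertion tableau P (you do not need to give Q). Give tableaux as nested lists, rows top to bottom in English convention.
P = [[1, 2, 3, 4, 5]]

After inserting 1: P = [[1]].
After inserting 2: P = [[1, 2]].
After inserting 3: P = [[1, 2, 3]].
After inserting 4: P = [[1, 2, 3, 4]].
After inserting 5: P = [[1, 2, 3, 4, 5]].

So P = [[1, 2, 3, 4, 5]].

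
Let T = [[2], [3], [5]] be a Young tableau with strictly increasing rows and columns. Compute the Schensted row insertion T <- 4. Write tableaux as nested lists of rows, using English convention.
[[2, 4], [3], [5]]

4 is larger than every entry of row 1, so it is appended to row 1. The new tableau is [[2, 4], [3], [5]].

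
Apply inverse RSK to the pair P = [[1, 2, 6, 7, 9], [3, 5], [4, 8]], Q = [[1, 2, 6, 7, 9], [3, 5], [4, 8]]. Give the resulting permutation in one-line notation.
4 8 3 1 5 6 7 2 9

Reverse the RSK construction: for i from n down to 1, find the cell of Q containing i, remove the entry at that cell from P, and reverse-bump it up through P; the value ejected from row 1 is w(i).

Step i=9: Q has 9 at row 1, column 5; remove that cell from P, ejecting 9. So w(9) = 9. P is now [[1, 2, 6, 7], [3, 5], [4, 8]].
Step i=8: Q has 8 at row 3, column 2; remove 8 from row 3 of P and reverse-bump: 8 enters row 2 and ejects 5; 5 enters row 1 and ejects 2. So w(8) = 2. P is now [[1, 5, 6, 7], [3, 8], [4]].
Step i=7: Q has 7 at row 1, column 4; remove that cell from P, ejecting 7. So w(7) = 7. P is now [[1, 5, 6], [3, 8], [4]].
Step i=6: Q has 6 at row 1, column 3; remove that cell from P, ejecting 6. So w(6) = 6. P is now [[1, 5], [3, 8], [4]].
Step i=5: Q has 5 at row 2, column 2; remove 8 from row 2 of P and reverse-bump: 8 enters row 1 and ejects 5. So w(5) = 5. P is now [[1, 8], [3], [4]].
Step i=4: Q has 4 at row 3, column 1; remove 4 from row 3 of P and reverse-bump: 4 enters row 2 and ejects 3; 3 enters row 1 and ejects 1. So w(4) = 1. P is now [[3, 8], [4]].
Step i=3: Q has 3 at row 2, column 1; remove 4 from row 2 of P and reverse-bump: 4 enters row 1 and ejects 3. So w(3) = 3. P is now [[4, 8]].
Step i=2: Q has 2 at row 1, column 2; remove that cell from P, ejecting 8. So w(2) = 8. P is now [[4]].
Step i=1: Q has 1 at row 1, column 1; remove that cell from P, ejecting 4. So w(1) = 4. P is now [].

So w = 4 8 3 1 5 6 7 2 9.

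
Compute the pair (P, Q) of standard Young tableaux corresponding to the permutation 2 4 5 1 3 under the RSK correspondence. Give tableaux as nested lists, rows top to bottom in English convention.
Insert each entry of the permutation into P by Schensted row insertion, recording in Q the position of each new cell.

After inserting 2: P = [[2]].
After inserting 4: P = [[2, 4]].
After inserting 5: P = [[2, 4, 5]].
After inserting 1: P = [[1, 4, 5], [2]].
After inserting 3: P = [[1, 3, 5], [2, 4]].

So P = [[1, 3, 5], [2, 4]], Q = [[1, 2, 3], [4, 5]].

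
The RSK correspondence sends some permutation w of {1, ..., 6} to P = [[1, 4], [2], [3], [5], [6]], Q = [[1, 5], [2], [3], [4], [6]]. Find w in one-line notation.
6 5 3 2 4 1

Reverse the RSK construction: for i from n down to 1, find the cell of Q containing i, remove the entry at that cell from P, and reverse-bump it up through P; the value ejected from row 1 is w(i).

Step i=6: Q has 6 at row 5, column 1; remove 6 from row 5 of P and reverse-bump: 6 enters row 4 and ejects 5; 5 enters row 3 and ejects 3; 3 enters row 2 and ejects 2; 2 enters row 1 and ejects 1. So w(6) = 1. P is now [[2, 4], [3], [5], [6]].
Step i=5: Q has 5 at row 1, column 2; remove that cell from P, ejecting 4. So w(5) = 4. P is now [[2], [3], [5], [6]].
Step i=4: Q has 4 at row 4, column 1; remove 6 from row 4 of P and reverse-bump: 6 enters row 3 and ejects 5; 5 enters row 2 and ejects 3; 3 enters row 1 and ejects 2. So w(4) = 2. P is now [[3], [5], [6]].
Step i=3: Q has 3 at row 3, column 1; remove 6 from row 3 of P and reverse-bump: 6 enters row 2 and ejects 5; 5 enters row 1 and ejects 3. So w(3) = 3. P is now [[5], [6]].
Step i=2: Q has 2 at row 2, column 1; remove 6 from row 2 of P and reverse-bump: 6 enters row 1 and ejects 5. So w(2) = 5. P is now [[6]].
Step i=1: Q has 1 at row 1, column 1; remove that cell from P, ejecting 6. So w(1) = 6. P is now [].

So w = 6 5 3 2 4 1.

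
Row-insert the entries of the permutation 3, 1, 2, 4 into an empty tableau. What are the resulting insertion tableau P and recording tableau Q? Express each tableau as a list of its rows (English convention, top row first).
P = [[1, 2, 4], [3]], Q = [[1, 3, 4], [2]]

Insert each entry of the permutation into P by Schensted row insertion, recording in Q the position of each new cell.

After inserting 3: P = [[3]].
After inserting 1: P = [[1], [3]].
After inserting 2: P = [[1, 2], [3]].
After inserting 4: P = [[1, 2, 4], [3]].

So P = [[1, 2, 4], [3]], Q = [[1, 3, 4], [2]].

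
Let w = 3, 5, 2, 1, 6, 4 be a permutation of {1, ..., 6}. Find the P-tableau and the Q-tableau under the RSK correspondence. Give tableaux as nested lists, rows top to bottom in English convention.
Insert each entry of the permutation into P by Schensted row insertion, recording in Q the position of each new cell.

Insert 3: appended to row 1. P = [[3]].
Insert 5: appended to row 1. P = [[3, 5]].
Insert 2: 2 bumps 3 from row 1; 3 starts row 2. P = [[2, 5], [3]].
Insert 1: 1 bumps 2 from row 1; 2 bumps 3 from row 2; 3 starts row 3. P = [[1, 5], [2], [3]].
Insert 6: appended to row 1. P = [[1, 5, 6], [2], [3]].
Insert 4: 4 bumps 5 from row 1; 5 appends to row 2. P = [[1, 4, 6], [2, 5], [3]].

So P = [[1, 4, 6], [2, 5], [3]], Q = [[1, 2, 5], [3, 6], [4]].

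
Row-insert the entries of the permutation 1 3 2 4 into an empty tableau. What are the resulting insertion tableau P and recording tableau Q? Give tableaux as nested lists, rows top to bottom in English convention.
Insert each entry of the permutation into P by Schensted row insertion, recording in Q the position of each new cell.

Insert 1: appended to row 1. P = [[1]], Q = [[1]].
Insert 3: appended to row 1. P = [[1, 3]], Q = [[1, 2]].
Insert 2: 2 bumps 3 from row 1; 3 starts row 2. P = [[1, 2], [3]], Q = [[1, 2], [3]].
Insert 4: appended to row 1. P = [[1, 2, 4], [3]], Q = [[1, 2, 4], [3]].

So P = [[1, 2, 4], [3]], Q = [[1, 2, 4], [3]].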